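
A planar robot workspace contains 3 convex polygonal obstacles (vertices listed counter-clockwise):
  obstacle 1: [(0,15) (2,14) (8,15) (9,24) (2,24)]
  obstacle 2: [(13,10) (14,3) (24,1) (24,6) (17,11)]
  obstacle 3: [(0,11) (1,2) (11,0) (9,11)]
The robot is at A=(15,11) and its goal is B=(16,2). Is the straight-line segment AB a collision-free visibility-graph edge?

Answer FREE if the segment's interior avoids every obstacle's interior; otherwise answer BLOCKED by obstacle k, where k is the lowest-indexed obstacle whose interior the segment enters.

BLOCKED by obstacle 2

Obstacle 1 [(0,15) (2,14) (8,15) (9,24) (2,24)]:
  edge (0,15)–(2,14): clear
  edge (2,14)–(8,15): clear
  edge (8,15)–(9,24): clear
  edge (9,24)–(2,24): clear
  edge (2,24)–(0,15): clear
  midpoint (31/2,13/2) outside
  → clear
Obstacle 2 [(13,10) (14,3) (24,1) (24,6) (17,11)]:
  edge (13,10)–(14,3): clear
  edge (14,3)–(24,1): crosses AB
  edge (24,1)–(24,6): clear
  edge (24,6)–(17,11): clear
  edge (17,11)–(13,10): crosses AB
  → BLOCKED
Obstacle 3 [(0,11) (1,2) (11,0) (9,11)]:
  edge (0,11)–(1,2): clear
  edge (1,2)–(11,0): clear
  edge (11,0)–(9,11): clear
  edge (9,11)–(0,11): clear
  midpoint (31/2,13/2) outside
  → clear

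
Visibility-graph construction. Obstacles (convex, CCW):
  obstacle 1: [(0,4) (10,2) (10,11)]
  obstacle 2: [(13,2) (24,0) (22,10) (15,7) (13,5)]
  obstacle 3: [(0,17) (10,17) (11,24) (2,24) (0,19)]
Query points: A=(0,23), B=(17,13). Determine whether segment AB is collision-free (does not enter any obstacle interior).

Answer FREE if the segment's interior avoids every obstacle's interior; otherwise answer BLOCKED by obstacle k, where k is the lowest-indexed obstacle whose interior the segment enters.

BLOCKED by obstacle 3

Obstacle 1 [(0,4) (10,2) (10,11)]:
  edge (0,4)–(10,2): clear
  edge (10,2)–(10,11): clear
  edge (10,11)–(0,4): clear
  midpoint (17/2,18) outside
  → clear
Obstacle 2 [(13,2) (24,0) (22,10) (15,7) (13,5)]:
  edge (13,2)–(24,0): clear
  edge (24,0)–(22,10): clear
  edge (22,10)–(15,7): clear
  edge (15,7)–(13,5): clear
  edge (13,5)–(13,2): clear
  midpoint (17/2,18) outside
  → clear
Obstacle 3 [(0,17) (10,17) (11,24) (2,24) (0,19)]:
  edge (0,17)–(10,17): clear
  edge (10,17)–(11,24): crosses AB
  edge (11,24)–(2,24): clear
  edge (2,24)–(0,19): crosses AB
  edge (0,19)–(0,17): clear
  → BLOCKED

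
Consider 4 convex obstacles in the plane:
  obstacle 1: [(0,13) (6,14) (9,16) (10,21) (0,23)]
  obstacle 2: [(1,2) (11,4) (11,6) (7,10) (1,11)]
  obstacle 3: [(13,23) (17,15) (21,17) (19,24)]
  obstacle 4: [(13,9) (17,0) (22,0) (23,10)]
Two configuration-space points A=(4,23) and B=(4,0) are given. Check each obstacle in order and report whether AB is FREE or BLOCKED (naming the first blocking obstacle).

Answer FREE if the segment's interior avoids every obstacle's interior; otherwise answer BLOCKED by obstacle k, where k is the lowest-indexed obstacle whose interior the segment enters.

Obstacle 1 [(0,13) (6,14) (9,16) (10,21) (0,23)]:
  edge (0,13)–(6,14): crosses AB
  edge (6,14)–(9,16): clear
  edge (9,16)–(10,21): clear
  edge (10,21)–(0,23): crosses AB
  edge (0,23)–(0,13): clear
  → BLOCKED
Obstacle 2 [(1,2) (11,4) (11,6) (7,10) (1,11)]:
  edge (1,2)–(11,4): crosses AB
  edge (11,4)–(11,6): clear
  edge (11,6)–(7,10): clear
  edge (7,10)–(1,11): crosses AB
  edge (1,11)–(1,2): clear
  → BLOCKED
Obstacle 3 [(13,23) (17,15) (21,17) (19,24)]:
  edge (13,23)–(17,15): clear
  edge (17,15)–(21,17): clear
  edge (21,17)–(19,24): clear
  edge (19,24)–(13,23): clear
  midpoint (4,23/2) outside
  → clear
Obstacle 4 [(13,9) (17,0) (22,0) (23,10)]:
  edge (13,9)–(17,0): clear
  edge (17,0)–(22,0): clear
  edge (22,0)–(23,10): clear
  edge (23,10)–(13,9): clear
  midpoint (4,23/2) outside
  → clear

BLOCKED by obstacle 1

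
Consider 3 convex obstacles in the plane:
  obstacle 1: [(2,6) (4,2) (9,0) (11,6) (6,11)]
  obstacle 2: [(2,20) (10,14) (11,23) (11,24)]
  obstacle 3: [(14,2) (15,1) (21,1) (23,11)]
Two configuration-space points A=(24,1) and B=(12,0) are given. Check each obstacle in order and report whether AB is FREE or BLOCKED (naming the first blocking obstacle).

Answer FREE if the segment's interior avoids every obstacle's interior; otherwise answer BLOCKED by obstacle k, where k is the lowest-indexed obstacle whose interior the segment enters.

Obstacle 1 [(2,6) (4,2) (9,0) (11,6) (6,11)]:
  edge (2,6)–(4,2): clear
  edge (4,2)–(9,0): clear
  edge (9,0)–(11,6): clear
  edge (11,6)–(6,11): clear
  edge (6,11)–(2,6): clear
  midpoint (18,1/2) outside
  → clear
Obstacle 2 [(2,20) (10,14) (11,23) (11,24)]:
  edge (2,20)–(10,14): clear
  edge (10,14)–(11,23): clear
  edge (11,23)–(11,24): clear
  edge (11,24)–(2,20): clear
  midpoint (18,1/2) outside
  → clear
Obstacle 3 [(14,2) (15,1) (21,1) (23,11)]:
  edge (14,2)–(15,1): clear
  edge (15,1)–(21,1): clear
  edge (21,1)–(23,11): clear
  edge (23,11)–(14,2): clear
  midpoint (18,1/2) outside
  → clear

FREE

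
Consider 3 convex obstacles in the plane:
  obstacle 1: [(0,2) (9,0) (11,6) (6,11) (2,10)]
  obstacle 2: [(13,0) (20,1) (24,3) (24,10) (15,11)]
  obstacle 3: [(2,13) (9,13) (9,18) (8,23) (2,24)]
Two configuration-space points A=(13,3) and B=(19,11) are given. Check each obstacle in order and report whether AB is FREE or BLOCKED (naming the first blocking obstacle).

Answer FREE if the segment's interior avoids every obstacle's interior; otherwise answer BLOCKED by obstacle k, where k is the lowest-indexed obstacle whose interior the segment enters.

Obstacle 1 [(0,2) (9,0) (11,6) (6,11) (2,10)]:
  edge (0,2)–(9,0): clear
  edge (9,0)–(11,6): clear
  edge (11,6)–(6,11): clear
  edge (6,11)–(2,10): clear
  edge (2,10)–(0,2): clear
  midpoint (16,7) outside
  → clear
Obstacle 2 [(13,0) (20,1) (24,3) (24,10) (15,11)]:
  edge (13,0)–(20,1): clear
  edge (20,1)–(24,3): clear
  edge (24,3)–(24,10): clear
  edge (24,10)–(15,11): crosses AB
  edge (15,11)–(13,0): crosses AB
  → BLOCKED
Obstacle 3 [(2,13) (9,13) (9,18) (8,23) (2,24)]:
  edge (2,13)–(9,13): clear
  edge (9,13)–(9,18): clear
  edge (9,18)–(8,23): clear
  edge (8,23)–(2,24): clear
  edge (2,24)–(2,13): clear
  midpoint (16,7) outside
  → clear

BLOCKED by obstacle 2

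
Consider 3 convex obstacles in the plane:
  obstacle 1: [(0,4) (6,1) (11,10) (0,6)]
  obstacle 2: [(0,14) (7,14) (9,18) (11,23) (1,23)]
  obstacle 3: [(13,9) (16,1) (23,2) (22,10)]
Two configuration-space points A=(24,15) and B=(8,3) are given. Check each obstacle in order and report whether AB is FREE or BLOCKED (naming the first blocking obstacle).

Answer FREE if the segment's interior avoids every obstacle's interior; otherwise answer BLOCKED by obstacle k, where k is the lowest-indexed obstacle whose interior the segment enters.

BLOCKED by obstacle 3

Obstacle 1 [(0,4) (6,1) (11,10) (0,6)]:
  edge (0,4)–(6,1): clear
  edge (6,1)–(11,10): clear
  edge (11,10)–(0,6): clear
  edge (0,6)–(0,4): clear
  midpoint (16,9) outside
  → clear
Obstacle 2 [(0,14) (7,14) (9,18) (11,23) (1,23)]:
  edge (0,14)–(7,14): clear
  edge (7,14)–(9,18): clear
  edge (9,18)–(11,23): clear
  edge (11,23)–(1,23): clear
  edge (1,23)–(0,14): clear
  midpoint (16,9) outside
  → clear
Obstacle 3 [(13,9) (16,1) (23,2) (22,10)]:
  edge (13,9)–(16,1): crosses AB
  edge (16,1)–(23,2): clear
  edge (23,2)–(22,10): clear
  edge (22,10)–(13,9): crosses AB
  → BLOCKED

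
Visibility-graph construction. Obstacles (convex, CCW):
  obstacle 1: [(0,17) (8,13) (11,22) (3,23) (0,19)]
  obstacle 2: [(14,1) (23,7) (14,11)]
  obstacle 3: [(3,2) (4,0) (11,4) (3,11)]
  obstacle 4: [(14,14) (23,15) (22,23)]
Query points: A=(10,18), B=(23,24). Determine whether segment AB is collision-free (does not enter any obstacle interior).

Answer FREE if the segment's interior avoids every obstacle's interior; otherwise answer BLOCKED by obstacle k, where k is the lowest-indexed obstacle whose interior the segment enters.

Obstacle 1 [(0,17) (8,13) (11,22) (3,23) (0,19)]:
  edge (0,17)–(8,13): clear
  edge (8,13)–(11,22): clear
  edge (11,22)–(3,23): clear
  edge (3,23)–(0,19): clear
  edge (0,19)–(0,17): clear
  midpoint (33/2,21) outside
  → clear
Obstacle 2 [(14,1) (23,7) (14,11)]:
  edge (14,1)–(23,7): clear
  edge (23,7)–(14,11): clear
  edge (14,11)–(14,1): clear
  midpoint (33/2,21) outside
  → clear
Obstacle 3 [(3,2) (4,0) (11,4) (3,11)]:
  edge (3,2)–(4,0): clear
  edge (4,0)–(11,4): clear
  edge (11,4)–(3,11): clear
  edge (3,11)–(3,2): clear
  midpoint (33/2,21) outside
  → clear
Obstacle 4 [(14,14) (23,15) (22,23)]:
  edge (14,14)–(23,15): clear
  edge (23,15)–(22,23): clear
  edge (22,23)–(14,14): clear
  midpoint (33/2,21) outside
  → clear

FREE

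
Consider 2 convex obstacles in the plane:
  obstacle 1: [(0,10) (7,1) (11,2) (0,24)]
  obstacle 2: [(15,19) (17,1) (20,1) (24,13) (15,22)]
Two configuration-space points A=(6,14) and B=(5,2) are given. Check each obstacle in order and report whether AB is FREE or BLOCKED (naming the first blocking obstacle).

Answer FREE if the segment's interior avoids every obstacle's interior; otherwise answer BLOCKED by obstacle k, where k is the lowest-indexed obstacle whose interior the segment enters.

BLOCKED by obstacle 1

Obstacle 1 [(0,10) (7,1) (11,2) (0,24)]:
  edge (0,10)–(7,1): crosses AB
  edge (7,1)–(11,2): clear
  edge (11,2)–(0,24): crosses AB
  edge (0,24)–(0,10): clear
  → BLOCKED
Obstacle 2 [(15,19) (17,1) (20,1) (24,13) (15,22)]:
  edge (15,19)–(17,1): clear
  edge (17,1)–(20,1): clear
  edge (20,1)–(24,13): clear
  edge (24,13)–(15,22): clear
  edge (15,22)–(15,19): clear
  midpoint (11/2,8) outside
  → clear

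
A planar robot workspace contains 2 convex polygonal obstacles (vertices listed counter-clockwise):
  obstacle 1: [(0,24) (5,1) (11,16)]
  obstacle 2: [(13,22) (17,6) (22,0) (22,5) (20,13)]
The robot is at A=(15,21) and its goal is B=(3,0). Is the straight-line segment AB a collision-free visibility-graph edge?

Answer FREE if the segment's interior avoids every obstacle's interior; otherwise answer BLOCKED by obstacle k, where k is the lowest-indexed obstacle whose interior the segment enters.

BLOCKED by obstacle 1

Obstacle 1 [(0,24) (5,1) (11,16)]:
  edge (0,24)–(5,1): crosses AB
  edge (5,1)–(11,16): crosses AB
  edge (11,16)–(0,24): clear
  → BLOCKED
Obstacle 2 [(13,22) (17,6) (22,0) (22,5) (20,13)]:
  edge (13,22)–(17,6): crosses AB
  edge (17,6)–(22,0): clear
  edge (22,0)–(22,5): clear
  edge (22,5)–(20,13): clear
  edge (20,13)–(13,22): crosses AB
  → BLOCKED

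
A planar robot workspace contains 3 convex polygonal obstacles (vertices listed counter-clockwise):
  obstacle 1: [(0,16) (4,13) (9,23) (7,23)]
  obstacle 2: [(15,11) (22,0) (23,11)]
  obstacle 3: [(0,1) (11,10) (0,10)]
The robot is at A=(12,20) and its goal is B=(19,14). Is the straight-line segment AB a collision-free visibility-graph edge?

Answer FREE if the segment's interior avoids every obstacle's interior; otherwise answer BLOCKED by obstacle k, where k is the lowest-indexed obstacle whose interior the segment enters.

Obstacle 1 [(0,16) (4,13) (9,23) (7,23)]:
  edge (0,16)–(4,13): clear
  edge (4,13)–(9,23): clear
  edge (9,23)–(7,23): clear
  edge (7,23)–(0,16): clear
  midpoint (31/2,17) outside
  → clear
Obstacle 2 [(15,11) (22,0) (23,11)]:
  edge (15,11)–(22,0): clear
  edge (22,0)–(23,11): clear
  edge (23,11)–(15,11): clear
  midpoint (31/2,17) outside
  → clear
Obstacle 3 [(0,1) (11,10) (0,10)]:
  edge (0,1)–(11,10): clear
  edge (11,10)–(0,10): clear
  edge (0,10)–(0,1): clear
  midpoint (31/2,17) outside
  → clear

FREE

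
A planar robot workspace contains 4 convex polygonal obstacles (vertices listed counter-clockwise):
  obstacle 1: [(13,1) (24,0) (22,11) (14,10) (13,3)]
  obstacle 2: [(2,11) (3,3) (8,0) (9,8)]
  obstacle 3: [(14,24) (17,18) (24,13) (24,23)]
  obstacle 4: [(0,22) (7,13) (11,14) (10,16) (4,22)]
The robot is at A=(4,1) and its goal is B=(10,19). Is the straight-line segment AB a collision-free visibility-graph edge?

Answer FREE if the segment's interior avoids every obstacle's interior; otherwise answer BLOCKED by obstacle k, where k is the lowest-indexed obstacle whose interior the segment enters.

BLOCKED by obstacle 2

Obstacle 1 [(13,1) (24,0) (22,11) (14,10) (13,3)]:
  edge (13,1)–(24,0): clear
  edge (24,0)–(22,11): clear
  edge (22,11)–(14,10): clear
  edge (14,10)–(13,3): clear
  edge (13,3)–(13,1): clear
  midpoint (7,10) outside
  → clear
Obstacle 2 [(2,11) (3,3) (8,0) (9,8)]:
  edge (2,11)–(3,3): clear
  edge (3,3)–(8,0): crosses AB
  edge (8,0)–(9,8): clear
  edge (9,8)–(2,11): crosses AB
  → BLOCKED
Obstacle 3 [(14,24) (17,18) (24,13) (24,23)]:
  edge (14,24)–(17,18): clear
  edge (17,18)–(24,13): clear
  edge (24,13)–(24,23): clear
  edge (24,23)–(14,24): clear
  midpoint (7,10) outside
  → clear
Obstacle 4 [(0,22) (7,13) (11,14) (10,16) (4,22)]:
  edge (0,22)–(7,13): clear
  edge (7,13)–(11,14): crosses AB
  edge (11,14)–(10,16): clear
  edge (10,16)–(4,22): crosses AB
  edge (4,22)–(0,22): clear
  → BLOCKED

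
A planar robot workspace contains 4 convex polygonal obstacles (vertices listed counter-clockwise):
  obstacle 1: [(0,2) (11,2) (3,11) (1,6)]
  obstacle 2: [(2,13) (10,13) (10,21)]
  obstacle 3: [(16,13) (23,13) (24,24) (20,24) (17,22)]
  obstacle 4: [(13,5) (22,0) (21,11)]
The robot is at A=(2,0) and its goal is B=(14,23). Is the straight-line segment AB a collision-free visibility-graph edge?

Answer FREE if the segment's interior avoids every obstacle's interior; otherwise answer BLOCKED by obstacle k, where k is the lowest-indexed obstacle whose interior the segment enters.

Obstacle 1 [(0,2) (11,2) (3,11) (1,6)]:
  edge (0,2)–(11,2): crosses AB
  edge (11,2)–(3,11): crosses AB
  edge (3,11)–(1,6): clear
  edge (1,6)–(0,2): clear
  → BLOCKED
Obstacle 2 [(2,13) (10,13) (10,21)]:
  edge (2,13)–(10,13): crosses AB
  edge (10,13)–(10,21): crosses AB
  edge (10,21)–(2,13): clear
  → BLOCKED
Obstacle 3 [(16,13) (23,13) (24,24) (20,24) (17,22)]:
  edge (16,13)–(23,13): clear
  edge (23,13)–(24,24): clear
  edge (24,24)–(20,24): clear
  edge (20,24)–(17,22): clear
  edge (17,22)–(16,13): clear
  midpoint (8,23/2) outside
  → clear
Obstacle 4 [(13,5) (22,0) (21,11)]:
  edge (13,5)–(22,0): clear
  edge (22,0)–(21,11): clear
  edge (21,11)–(13,5): clear
  midpoint (8,23/2) outside
  → clear

BLOCKED by obstacle 1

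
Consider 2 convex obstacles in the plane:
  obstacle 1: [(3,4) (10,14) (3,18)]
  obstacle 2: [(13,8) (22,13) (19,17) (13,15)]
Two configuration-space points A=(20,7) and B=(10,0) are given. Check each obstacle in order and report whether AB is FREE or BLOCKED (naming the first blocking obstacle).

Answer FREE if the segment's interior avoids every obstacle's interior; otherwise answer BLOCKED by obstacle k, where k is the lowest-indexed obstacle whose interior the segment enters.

Obstacle 1 [(3,4) (10,14) (3,18)]:
  edge (3,4)–(10,14): clear
  edge (10,14)–(3,18): clear
  edge (3,18)–(3,4): clear
  midpoint (15,7/2) outside
  → clear
Obstacle 2 [(13,8) (22,13) (19,17) (13,15)]:
  edge (13,8)–(22,13): clear
  edge (22,13)–(19,17): clear
  edge (19,17)–(13,15): clear
  edge (13,15)–(13,8): clear
  midpoint (15,7/2) outside
  → clear

FREE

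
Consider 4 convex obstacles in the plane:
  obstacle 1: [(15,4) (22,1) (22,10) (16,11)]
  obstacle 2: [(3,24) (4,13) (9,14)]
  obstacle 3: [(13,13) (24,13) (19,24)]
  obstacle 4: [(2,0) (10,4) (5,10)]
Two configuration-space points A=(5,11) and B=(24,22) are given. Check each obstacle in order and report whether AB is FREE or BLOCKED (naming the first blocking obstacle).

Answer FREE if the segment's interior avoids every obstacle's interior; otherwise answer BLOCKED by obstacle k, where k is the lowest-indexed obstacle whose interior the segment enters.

BLOCKED by obstacle 3

Obstacle 1 [(15,4) (22,1) (22,10) (16,11)]:
  edge (15,4)–(22,1): clear
  edge (22,1)–(22,10): clear
  edge (22,10)–(16,11): clear
  edge (16,11)–(15,4): clear
  midpoint (29/2,33/2) outside
  → clear
Obstacle 2 [(3,24) (4,13) (9,14)]:
  edge (3,24)–(4,13): clear
  edge (4,13)–(9,14): clear
  edge (9,14)–(3,24): clear
  midpoint (29/2,33/2) outside
  → clear
Obstacle 3 [(13,13) (24,13) (19,24)]:
  edge (13,13)–(24,13): clear
  edge (24,13)–(19,24): crosses AB
  edge (19,24)–(13,13): crosses AB
  → BLOCKED
Obstacle 4 [(2,0) (10,4) (5,10)]:
  edge (2,0)–(10,4): clear
  edge (10,4)–(5,10): clear
  edge (5,10)–(2,0): clear
  midpoint (29/2,33/2) outside
  → clear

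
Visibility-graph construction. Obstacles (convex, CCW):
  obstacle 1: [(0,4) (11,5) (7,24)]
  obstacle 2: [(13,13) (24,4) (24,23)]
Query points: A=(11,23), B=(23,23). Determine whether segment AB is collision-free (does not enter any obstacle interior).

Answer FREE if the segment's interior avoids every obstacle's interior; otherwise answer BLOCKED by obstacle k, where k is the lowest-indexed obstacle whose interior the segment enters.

Obstacle 1 [(0,4) (11,5) (7,24)]:
  edge (0,4)–(11,5): clear
  edge (11,5)–(7,24): clear
  edge (7,24)–(0,4): clear
  midpoint (17,23) outside
  → clear
Obstacle 2 [(13,13) (24,4) (24,23)]:
  edge (13,13)–(24,4): clear
  edge (24,4)–(24,23): clear
  edge (24,23)–(13,13): clear
  midpoint (17,23) outside
  → clear

FREE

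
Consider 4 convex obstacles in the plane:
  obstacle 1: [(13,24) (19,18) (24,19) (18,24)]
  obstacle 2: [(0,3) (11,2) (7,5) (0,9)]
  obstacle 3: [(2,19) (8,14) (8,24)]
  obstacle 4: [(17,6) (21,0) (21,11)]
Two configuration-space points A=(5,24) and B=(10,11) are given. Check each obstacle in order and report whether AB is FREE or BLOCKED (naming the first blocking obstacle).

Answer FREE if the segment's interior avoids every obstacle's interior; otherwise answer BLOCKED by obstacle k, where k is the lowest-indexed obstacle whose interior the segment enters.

Obstacle 1 [(13,24) (19,18) (24,19) (18,24)]:
  edge (13,24)–(19,18): clear
  edge (19,18)–(24,19): clear
  edge (24,19)–(18,24): clear
  edge (18,24)–(13,24): clear
  midpoint (15/2,35/2) outside
  → clear
Obstacle 2 [(0,3) (11,2) (7,5) (0,9)]:
  edge (0,3)–(11,2): clear
  edge (11,2)–(7,5): clear
  edge (7,5)–(0,9): clear
  edge (0,9)–(0,3): clear
  midpoint (15/2,35/2) outside
  → clear
Obstacle 3 [(2,19) (8,14) (8,24)]:
  edge (2,19)–(8,14): clear
  edge (8,14)–(8,24): crosses AB
  edge (8,24)–(2,19): crosses AB
  → BLOCKED
Obstacle 4 [(17,6) (21,0) (21,11)]:
  edge (17,6)–(21,0): clear
  edge (21,0)–(21,11): clear
  edge (21,11)–(17,6): clear
  midpoint (15/2,35/2) outside
  → clear

BLOCKED by obstacle 3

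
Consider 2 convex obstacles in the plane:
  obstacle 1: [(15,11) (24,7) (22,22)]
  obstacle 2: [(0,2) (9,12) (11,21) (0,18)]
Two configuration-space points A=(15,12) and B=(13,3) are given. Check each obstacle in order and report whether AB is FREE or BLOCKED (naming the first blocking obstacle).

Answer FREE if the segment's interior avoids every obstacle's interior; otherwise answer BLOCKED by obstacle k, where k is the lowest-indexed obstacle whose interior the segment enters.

FREE

Obstacle 1 [(15,11) (24,7) (22,22)]:
  edge (15,11)–(24,7): clear
  edge (24,7)–(22,22): clear
  edge (22,22)–(15,11): clear
  midpoint (14,15/2) outside
  → clear
Obstacle 2 [(0,2) (9,12) (11,21) (0,18)]:
  edge (0,2)–(9,12): clear
  edge (9,12)–(11,21): clear
  edge (11,21)–(0,18): clear
  edge (0,18)–(0,2): clear
  midpoint (14,15/2) outside
  → clear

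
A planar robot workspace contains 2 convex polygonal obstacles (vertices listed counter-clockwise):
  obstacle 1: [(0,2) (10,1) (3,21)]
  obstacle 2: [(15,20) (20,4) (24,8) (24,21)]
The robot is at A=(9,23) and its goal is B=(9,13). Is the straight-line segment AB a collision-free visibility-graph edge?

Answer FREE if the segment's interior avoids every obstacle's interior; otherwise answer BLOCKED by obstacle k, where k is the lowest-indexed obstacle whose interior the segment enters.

FREE

Obstacle 1 [(0,2) (10,1) (3,21)]:
  edge (0,2)–(10,1): clear
  edge (10,1)–(3,21): clear
  edge (3,21)–(0,2): clear
  midpoint (9,18) outside
  → clear
Obstacle 2 [(15,20) (20,4) (24,8) (24,21)]:
  edge (15,20)–(20,4): clear
  edge (20,4)–(24,8): clear
  edge (24,8)–(24,21): clear
  edge (24,21)–(15,20): clear
  midpoint (9,18) outside
  → clear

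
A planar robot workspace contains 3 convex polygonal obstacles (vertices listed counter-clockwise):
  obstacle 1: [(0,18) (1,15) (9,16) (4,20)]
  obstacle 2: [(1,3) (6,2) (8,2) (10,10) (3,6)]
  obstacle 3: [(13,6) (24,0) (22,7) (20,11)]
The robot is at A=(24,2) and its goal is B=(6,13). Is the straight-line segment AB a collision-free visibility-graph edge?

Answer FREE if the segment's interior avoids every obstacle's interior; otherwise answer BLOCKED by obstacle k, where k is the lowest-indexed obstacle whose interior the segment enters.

Obstacle 1 [(0,18) (1,15) (9,16) (4,20)]:
  edge (0,18)–(1,15): clear
  edge (1,15)–(9,16): clear
  edge (9,16)–(4,20): clear
  edge (4,20)–(0,18): clear
  midpoint (15,15/2) outside
  → clear
Obstacle 2 [(1,3) (6,2) (8,2) (10,10) (3,6)]:
  edge (1,3)–(6,2): clear
  edge (6,2)–(8,2): clear
  edge (8,2)–(10,10): clear
  edge (10,10)–(3,6): clear
  edge (3,6)–(1,3): clear
  midpoint (15,15/2) outside
  → clear
Obstacle 3 [(13,6) (24,0) (22,7) (20,11)]:
  edge (13,6)–(24,0): clear
  edge (24,0)–(22,7): crosses AB
  edge (22,7)–(20,11): clear
  edge (20,11)–(13,6): crosses AB
  → BLOCKED

BLOCKED by obstacle 3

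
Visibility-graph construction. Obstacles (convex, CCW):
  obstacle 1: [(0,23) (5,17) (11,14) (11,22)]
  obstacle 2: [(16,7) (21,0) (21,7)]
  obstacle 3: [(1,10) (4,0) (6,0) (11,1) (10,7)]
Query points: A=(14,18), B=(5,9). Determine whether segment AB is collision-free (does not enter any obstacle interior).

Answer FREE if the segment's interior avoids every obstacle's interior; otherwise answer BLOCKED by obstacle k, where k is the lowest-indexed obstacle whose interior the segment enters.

BLOCKED by obstacle 1

Obstacle 1 [(0,23) (5,17) (11,14) (11,22)]:
  edge (0,23)–(5,17): clear
  edge (5,17)–(11,14): crosses AB
  edge (11,14)–(11,22): crosses AB
  edge (11,22)–(0,23): clear
  → BLOCKED
Obstacle 2 [(16,7) (21,0) (21,7)]:
  edge (16,7)–(21,0): clear
  edge (21,0)–(21,7): clear
  edge (21,7)–(16,7): clear
  midpoint (19/2,27/2) outside
  → clear
Obstacle 3 [(1,10) (4,0) (6,0) (11,1) (10,7)]:
  edge (1,10)–(4,0): clear
  edge (4,0)–(6,0): clear
  edge (6,0)–(11,1): clear
  edge (11,1)–(10,7): clear
  edge (10,7)–(1,10): clear
  midpoint (19/2,27/2) outside
  → clear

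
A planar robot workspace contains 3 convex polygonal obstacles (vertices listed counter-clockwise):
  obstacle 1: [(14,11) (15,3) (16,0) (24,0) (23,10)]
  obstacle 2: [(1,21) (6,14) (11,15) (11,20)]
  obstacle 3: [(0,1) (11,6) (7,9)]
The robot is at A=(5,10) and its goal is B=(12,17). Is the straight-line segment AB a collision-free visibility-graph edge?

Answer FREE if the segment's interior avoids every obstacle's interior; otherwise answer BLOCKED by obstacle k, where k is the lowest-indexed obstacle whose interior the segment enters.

Obstacle 1 [(14,11) (15,3) (16,0) (24,0) (23,10)]:
  edge (14,11)–(15,3): clear
  edge (15,3)–(16,0): clear
  edge (16,0)–(24,0): clear
  edge (24,0)–(23,10): clear
  edge (23,10)–(14,11): clear
  midpoint (17/2,27/2) outside
  → clear
Obstacle 2 [(1,21) (6,14) (11,15) (11,20)]:
  edge (1,21)–(6,14): clear
  edge (6,14)–(11,15): crosses AB
  edge (11,15)–(11,20): crosses AB
  edge (11,20)–(1,21): clear
  → BLOCKED
Obstacle 3 [(0,1) (11,6) (7,9)]:
  edge (0,1)–(11,6): clear
  edge (11,6)–(7,9): clear
  edge (7,9)–(0,1): clear
  midpoint (17/2,27/2) outside
  → clear

BLOCKED by obstacle 2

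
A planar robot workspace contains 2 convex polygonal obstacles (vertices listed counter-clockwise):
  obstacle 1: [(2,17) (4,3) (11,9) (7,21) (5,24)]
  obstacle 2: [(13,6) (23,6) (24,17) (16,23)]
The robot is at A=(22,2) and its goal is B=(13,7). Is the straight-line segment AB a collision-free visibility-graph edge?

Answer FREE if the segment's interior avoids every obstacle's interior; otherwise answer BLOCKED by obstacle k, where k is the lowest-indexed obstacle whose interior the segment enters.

BLOCKED by obstacle 2

Obstacle 1 [(2,17) (4,3) (11,9) (7,21) (5,24)]:
  edge (2,17)–(4,3): clear
  edge (4,3)–(11,9): clear
  edge (11,9)–(7,21): clear
  edge (7,21)–(5,24): clear
  edge (5,24)–(2,17): clear
  midpoint (35/2,9/2) outside
  → clear
Obstacle 2 [(13,6) (23,6) (24,17) (16,23)]:
  edge (13,6)–(23,6): crosses AB
  edge (23,6)–(24,17): clear
  edge (24,17)–(16,23): clear
  edge (16,23)–(13,6): crosses AB
  → BLOCKED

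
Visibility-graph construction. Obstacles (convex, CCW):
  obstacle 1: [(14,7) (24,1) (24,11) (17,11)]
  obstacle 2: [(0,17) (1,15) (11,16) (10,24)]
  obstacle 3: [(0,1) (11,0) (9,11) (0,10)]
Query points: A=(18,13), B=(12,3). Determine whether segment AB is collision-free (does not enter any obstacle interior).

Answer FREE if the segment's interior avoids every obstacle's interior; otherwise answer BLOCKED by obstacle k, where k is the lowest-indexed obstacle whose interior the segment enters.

BLOCKED by obstacle 1

Obstacle 1 [(14,7) (24,1) (24,11) (17,11)]:
  edge (14,7)–(24,1): crosses AB
  edge (24,1)–(24,11): clear
  edge (24,11)–(17,11): clear
  edge (17,11)–(14,7): crosses AB
  → BLOCKED
Obstacle 2 [(0,17) (1,15) (11,16) (10,24)]:
  edge (0,17)–(1,15): clear
  edge (1,15)–(11,16): clear
  edge (11,16)–(10,24): clear
  edge (10,24)–(0,17): clear
  midpoint (15,8) outside
  → clear
Obstacle 3 [(0,1) (11,0) (9,11) (0,10)]:
  edge (0,1)–(11,0): clear
  edge (11,0)–(9,11): clear
  edge (9,11)–(0,10): clear
  edge (0,10)–(0,1): clear
  midpoint (15,8) outside
  → clear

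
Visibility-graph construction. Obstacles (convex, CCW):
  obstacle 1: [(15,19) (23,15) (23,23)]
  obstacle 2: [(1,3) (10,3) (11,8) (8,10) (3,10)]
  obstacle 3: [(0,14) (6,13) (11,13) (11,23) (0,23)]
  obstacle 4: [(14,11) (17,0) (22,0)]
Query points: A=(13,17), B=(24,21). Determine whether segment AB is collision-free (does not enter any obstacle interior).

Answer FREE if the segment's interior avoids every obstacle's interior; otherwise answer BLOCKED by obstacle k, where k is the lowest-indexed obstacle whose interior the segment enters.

Obstacle 1 [(15,19) (23,15) (23,23)]:
  edge (15,19)–(23,15): crosses AB
  edge (23,15)–(23,23): crosses AB
  edge (23,23)–(15,19): clear
  → BLOCKED
Obstacle 2 [(1,3) (10,3) (11,8) (8,10) (3,10)]:
  edge (1,3)–(10,3): clear
  edge (10,3)–(11,8): clear
  edge (11,8)–(8,10): clear
  edge (8,10)–(3,10): clear
  edge (3,10)–(1,3): clear
  midpoint (37/2,19) outside
  → clear
Obstacle 3 [(0,14) (6,13) (11,13) (11,23) (0,23)]:
  edge (0,14)–(6,13): clear
  edge (6,13)–(11,13): clear
  edge (11,13)–(11,23): clear
  edge (11,23)–(0,23): clear
  edge (0,23)–(0,14): clear
  midpoint (37/2,19) outside
  → clear
Obstacle 4 [(14,11) (17,0) (22,0)]:
  edge (14,11)–(17,0): clear
  edge (17,0)–(22,0): clear
  edge (22,0)–(14,11): clear
  midpoint (37/2,19) outside
  → clear

BLOCKED by obstacle 1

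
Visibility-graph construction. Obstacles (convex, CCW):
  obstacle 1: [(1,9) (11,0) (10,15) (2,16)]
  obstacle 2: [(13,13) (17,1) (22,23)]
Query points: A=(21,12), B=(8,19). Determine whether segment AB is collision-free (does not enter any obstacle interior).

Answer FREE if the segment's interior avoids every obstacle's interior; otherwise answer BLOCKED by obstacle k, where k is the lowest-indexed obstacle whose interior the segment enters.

Obstacle 1 [(1,9) (11,0) (10,15) (2,16)]:
  edge (1,9)–(11,0): clear
  edge (11,0)–(10,15): clear
  edge (10,15)–(2,16): clear
  edge (2,16)–(1,9): clear
  midpoint (29/2,31/2) outside
  → clear
Obstacle 2 [(13,13) (17,1) (22,23)]:
  edge (13,13)–(17,1): clear
  edge (17,1)–(22,23): crosses AB
  edge (22,23)–(13,13): crosses AB
  → BLOCKED

BLOCKED by obstacle 2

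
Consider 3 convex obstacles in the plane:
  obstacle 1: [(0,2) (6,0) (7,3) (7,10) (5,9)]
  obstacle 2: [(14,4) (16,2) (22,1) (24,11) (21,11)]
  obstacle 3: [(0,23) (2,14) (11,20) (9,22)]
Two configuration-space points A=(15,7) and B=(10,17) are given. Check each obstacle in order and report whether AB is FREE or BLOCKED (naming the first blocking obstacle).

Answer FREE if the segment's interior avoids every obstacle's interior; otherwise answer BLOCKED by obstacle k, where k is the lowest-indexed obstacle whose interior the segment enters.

Obstacle 1 [(0,2) (6,0) (7,3) (7,10) (5,9)]:
  edge (0,2)–(6,0): clear
  edge (6,0)–(7,3): clear
  edge (7,3)–(7,10): clear
  edge (7,10)–(5,9): clear
  edge (5,9)–(0,2): clear
  midpoint (25/2,12) outside
  → clear
Obstacle 2 [(14,4) (16,2) (22,1) (24,11) (21,11)]:
  edge (14,4)–(16,2): clear
  edge (16,2)–(22,1): clear
  edge (22,1)–(24,11): clear
  edge (24,11)–(21,11): clear
  edge (21,11)–(14,4): clear
  midpoint (25/2,12) outside
  → clear
Obstacle 3 [(0,23) (2,14) (11,20) (9,22)]:
  edge (0,23)–(2,14): clear
  edge (2,14)–(11,20): clear
  edge (11,20)–(9,22): clear
  edge (9,22)–(0,23): clear
  midpoint (25/2,12) outside
  → clear

FREE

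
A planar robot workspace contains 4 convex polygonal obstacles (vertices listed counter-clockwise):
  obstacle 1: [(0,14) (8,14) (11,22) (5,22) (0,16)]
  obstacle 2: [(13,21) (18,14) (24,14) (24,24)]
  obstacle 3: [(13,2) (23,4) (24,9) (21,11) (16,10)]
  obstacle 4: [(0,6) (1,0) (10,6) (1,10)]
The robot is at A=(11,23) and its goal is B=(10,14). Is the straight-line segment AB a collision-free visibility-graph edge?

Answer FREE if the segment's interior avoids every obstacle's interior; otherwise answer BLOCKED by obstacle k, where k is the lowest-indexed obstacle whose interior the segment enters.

BLOCKED by obstacle 1

Obstacle 1 [(0,14) (8,14) (11,22) (5,22) (0,16)]:
  edge (0,14)–(8,14): clear
  edge (8,14)–(11,22): crosses AB
  edge (11,22)–(5,22): crosses AB
  edge (5,22)–(0,16): clear
  edge (0,16)–(0,14): clear
  → BLOCKED
Obstacle 2 [(13,21) (18,14) (24,14) (24,24)]:
  edge (13,21)–(18,14): clear
  edge (18,14)–(24,14): clear
  edge (24,14)–(24,24): clear
  edge (24,24)–(13,21): clear
  midpoint (21/2,37/2) outside
  → clear
Obstacle 3 [(13,2) (23,4) (24,9) (21,11) (16,10)]:
  edge (13,2)–(23,4): clear
  edge (23,4)–(24,9): clear
  edge (24,9)–(21,11): clear
  edge (21,11)–(16,10): clear
  edge (16,10)–(13,2): clear
  midpoint (21/2,37/2) outside
  → clear
Obstacle 4 [(0,6) (1,0) (10,6) (1,10)]:
  edge (0,6)–(1,0): clear
  edge (1,0)–(10,6): clear
  edge (10,6)–(1,10): clear
  edge (1,10)–(0,6): clear
  midpoint (21/2,37/2) outside
  → clear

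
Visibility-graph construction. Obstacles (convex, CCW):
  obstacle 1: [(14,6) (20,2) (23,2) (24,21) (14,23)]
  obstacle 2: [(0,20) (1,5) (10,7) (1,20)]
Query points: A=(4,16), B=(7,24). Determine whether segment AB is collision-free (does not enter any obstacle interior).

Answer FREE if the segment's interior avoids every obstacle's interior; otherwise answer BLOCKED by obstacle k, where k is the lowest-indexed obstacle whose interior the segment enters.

FREE

Obstacle 1 [(14,6) (20,2) (23,2) (24,21) (14,23)]:
  edge (14,6)–(20,2): clear
  edge (20,2)–(23,2): clear
  edge (23,2)–(24,21): clear
  edge (24,21)–(14,23): clear
  edge (14,23)–(14,6): clear
  midpoint (11/2,20) outside
  → clear
Obstacle 2 [(0,20) (1,5) (10,7) (1,20)]:
  edge (0,20)–(1,5): clear
  edge (1,5)–(10,7): clear
  edge (10,7)–(1,20): clear
  edge (1,20)–(0,20): clear
  midpoint (11/2,20) outside
  → clear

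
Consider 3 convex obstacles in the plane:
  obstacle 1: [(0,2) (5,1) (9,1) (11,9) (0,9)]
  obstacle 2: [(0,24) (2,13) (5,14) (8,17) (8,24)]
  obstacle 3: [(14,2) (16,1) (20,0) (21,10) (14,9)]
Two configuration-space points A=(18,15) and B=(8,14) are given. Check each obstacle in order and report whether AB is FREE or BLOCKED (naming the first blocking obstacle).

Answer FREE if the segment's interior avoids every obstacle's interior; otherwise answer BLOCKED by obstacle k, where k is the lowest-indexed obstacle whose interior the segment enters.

Obstacle 1 [(0,2) (5,1) (9,1) (11,9) (0,9)]:
  edge (0,2)–(5,1): clear
  edge (5,1)–(9,1): clear
  edge (9,1)–(11,9): clear
  edge (11,9)–(0,9): clear
  edge (0,9)–(0,2): clear
  midpoint (13,29/2) outside
  → clear
Obstacle 2 [(0,24) (2,13) (5,14) (8,17) (8,24)]:
  edge (0,24)–(2,13): clear
  edge (2,13)–(5,14): clear
  edge (5,14)–(8,17): clear
  edge (8,17)–(8,24): clear
  edge (8,24)–(0,24): clear
  midpoint (13,29/2) outside
  → clear
Obstacle 3 [(14,2) (16,1) (20,0) (21,10) (14,9)]:
  edge (14,2)–(16,1): clear
  edge (16,1)–(20,0): clear
  edge (20,0)–(21,10): clear
  edge (21,10)–(14,9): clear
  edge (14,9)–(14,2): clear
  midpoint (13,29/2) outside
  → clear

FREE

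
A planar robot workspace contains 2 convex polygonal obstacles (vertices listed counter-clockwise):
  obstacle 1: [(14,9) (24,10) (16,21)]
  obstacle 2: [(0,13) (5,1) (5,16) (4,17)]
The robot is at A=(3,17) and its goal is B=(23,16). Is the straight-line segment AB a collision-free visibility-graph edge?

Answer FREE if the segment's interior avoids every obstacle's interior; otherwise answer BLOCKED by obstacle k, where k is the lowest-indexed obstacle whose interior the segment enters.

Obstacle 1 [(14,9) (24,10) (16,21)]:
  edge (14,9)–(24,10): clear
  edge (24,10)–(16,21): crosses AB
  edge (16,21)–(14,9): crosses AB
  → BLOCKED
Obstacle 2 [(0,13) (5,1) (5,16) (4,17)]:
  edge (0,13)–(5,1): clear
  edge (5,1)–(5,16): clear
  edge (5,16)–(4,17): crosses AB
  edge (4,17)–(0,13): crosses AB
  → BLOCKED

BLOCKED by obstacle 1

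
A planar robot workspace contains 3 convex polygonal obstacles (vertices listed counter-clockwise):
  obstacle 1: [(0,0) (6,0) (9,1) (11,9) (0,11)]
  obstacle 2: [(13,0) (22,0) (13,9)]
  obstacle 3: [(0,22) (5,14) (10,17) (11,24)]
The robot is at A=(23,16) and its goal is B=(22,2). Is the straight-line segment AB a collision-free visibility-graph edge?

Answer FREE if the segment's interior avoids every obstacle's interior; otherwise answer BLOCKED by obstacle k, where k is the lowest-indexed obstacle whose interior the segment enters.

FREE

Obstacle 1 [(0,0) (6,0) (9,1) (11,9) (0,11)]:
  edge (0,0)–(6,0): clear
  edge (6,0)–(9,1): clear
  edge (9,1)–(11,9): clear
  edge (11,9)–(0,11): clear
  edge (0,11)–(0,0): clear
  midpoint (45/2,9) outside
  → clear
Obstacle 2 [(13,0) (22,0) (13,9)]:
  edge (13,0)–(22,0): clear
  edge (22,0)–(13,9): clear
  edge (13,9)–(13,0): clear
  midpoint (45/2,9) outside
  → clear
Obstacle 3 [(0,22) (5,14) (10,17) (11,24)]:
  edge (0,22)–(5,14): clear
  edge (5,14)–(10,17): clear
  edge (10,17)–(11,24): clear
  edge (11,24)–(0,22): clear
  midpoint (45/2,9) outside
  → clear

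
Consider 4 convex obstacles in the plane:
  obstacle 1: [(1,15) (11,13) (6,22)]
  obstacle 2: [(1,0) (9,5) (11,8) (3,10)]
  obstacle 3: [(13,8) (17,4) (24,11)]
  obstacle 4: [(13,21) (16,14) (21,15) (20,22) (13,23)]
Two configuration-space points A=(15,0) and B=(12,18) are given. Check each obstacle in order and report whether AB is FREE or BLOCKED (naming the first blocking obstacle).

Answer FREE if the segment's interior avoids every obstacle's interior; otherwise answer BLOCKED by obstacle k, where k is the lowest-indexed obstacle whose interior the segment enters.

Obstacle 1 [(1,15) (11,13) (6,22)]:
  edge (1,15)–(11,13): clear
  edge (11,13)–(6,22): clear
  edge (6,22)–(1,15): clear
  midpoint (27/2,9) outside
  → clear
Obstacle 2 [(1,0) (9,5) (11,8) (3,10)]:
  edge (1,0)–(9,5): clear
  edge (9,5)–(11,8): clear
  edge (11,8)–(3,10): clear
  edge (3,10)–(1,0): clear
  midpoint (27/2,9) outside
  → clear
Obstacle 3 [(13,8) (17,4) (24,11)]:
  edge (13,8)–(17,4): crosses AB
  edge (17,4)–(24,11): clear
  edge (24,11)–(13,8): crosses AB
  → BLOCKED
Obstacle 4 [(13,21) (16,14) (21,15) (20,22) (13,23)]:
  edge (13,21)–(16,14): clear
  edge (16,14)–(21,15): clear
  edge (21,15)–(20,22): clear
  edge (20,22)–(13,23): clear
  edge (13,23)–(13,21): clear
  midpoint (27/2,9) outside
  → clear

BLOCKED by obstacle 3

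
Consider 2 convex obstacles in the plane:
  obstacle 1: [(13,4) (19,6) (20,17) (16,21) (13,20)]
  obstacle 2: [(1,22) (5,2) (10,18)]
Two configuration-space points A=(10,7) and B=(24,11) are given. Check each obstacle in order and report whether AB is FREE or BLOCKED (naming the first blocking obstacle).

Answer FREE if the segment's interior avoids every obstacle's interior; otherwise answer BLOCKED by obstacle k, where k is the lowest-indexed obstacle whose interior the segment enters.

BLOCKED by obstacle 1

Obstacle 1 [(13,4) (19,6) (20,17) (16,21) (13,20)]:
  edge (13,4)–(19,6): clear
  edge (19,6)–(20,17): crosses AB
  edge (20,17)–(16,21): clear
  edge (16,21)–(13,20): clear
  edge (13,20)–(13,4): crosses AB
  → BLOCKED
Obstacle 2 [(1,22) (5,2) (10,18)]:
  edge (1,22)–(5,2): clear
  edge (5,2)–(10,18): clear
  edge (10,18)–(1,22): clear
  midpoint (17,9) outside
  → clear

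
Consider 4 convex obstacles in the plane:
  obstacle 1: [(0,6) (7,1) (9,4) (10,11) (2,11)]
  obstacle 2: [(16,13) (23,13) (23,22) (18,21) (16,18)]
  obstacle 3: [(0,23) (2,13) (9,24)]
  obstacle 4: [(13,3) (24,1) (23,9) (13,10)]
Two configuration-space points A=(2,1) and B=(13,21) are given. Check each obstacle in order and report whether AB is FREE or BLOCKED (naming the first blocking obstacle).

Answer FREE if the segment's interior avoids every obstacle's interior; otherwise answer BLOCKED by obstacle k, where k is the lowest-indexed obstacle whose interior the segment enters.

Obstacle 1 [(0,6) (7,1) (9,4) (10,11) (2,11)]:
  edge (0,6)–(7,1): crosses AB
  edge (7,1)–(9,4): clear
  edge (9,4)–(10,11): clear
  edge (10,11)–(2,11): crosses AB
  edge (2,11)–(0,6): clear
  → BLOCKED
Obstacle 2 [(16,13) (23,13) (23,22) (18,21) (16,18)]:
  edge (16,13)–(23,13): clear
  edge (23,13)–(23,22): clear
  edge (23,22)–(18,21): clear
  edge (18,21)–(16,18): clear
  edge (16,18)–(16,13): clear
  midpoint (15/2,11) outside
  → clear
Obstacle 3 [(0,23) (2,13) (9,24)]:
  edge (0,23)–(2,13): clear
  edge (2,13)–(9,24): clear
  edge (9,24)–(0,23): clear
  midpoint (15/2,11) outside
  → clear
Obstacle 4 [(13,3) (24,1) (23,9) (13,10)]:
  edge (13,3)–(24,1): clear
  edge (24,1)–(23,9): clear
  edge (23,9)–(13,10): clear
  edge (13,10)–(13,3): clear
  midpoint (15/2,11) outside
  → clear

BLOCKED by obstacle 1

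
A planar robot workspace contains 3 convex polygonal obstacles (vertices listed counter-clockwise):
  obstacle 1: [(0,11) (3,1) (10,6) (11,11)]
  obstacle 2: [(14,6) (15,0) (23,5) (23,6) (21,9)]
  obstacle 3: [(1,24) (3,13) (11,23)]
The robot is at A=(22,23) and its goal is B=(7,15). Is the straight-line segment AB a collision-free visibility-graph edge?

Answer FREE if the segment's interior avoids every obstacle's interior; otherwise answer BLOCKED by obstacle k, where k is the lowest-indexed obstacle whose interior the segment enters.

FREE

Obstacle 1 [(0,11) (3,1) (10,6) (11,11)]:
  edge (0,11)–(3,1): clear
  edge (3,1)–(10,6): clear
  edge (10,6)–(11,11): clear
  edge (11,11)–(0,11): clear
  midpoint (29/2,19) outside
  → clear
Obstacle 2 [(14,6) (15,0) (23,5) (23,6) (21,9)]:
  edge (14,6)–(15,0): clear
  edge (15,0)–(23,5): clear
  edge (23,5)–(23,6): clear
  edge (23,6)–(21,9): clear
  edge (21,9)–(14,6): clear
  midpoint (29/2,19) outside
  → clear
Obstacle 3 [(1,24) (3,13) (11,23)]:
  edge (1,24)–(3,13): clear
  edge (3,13)–(11,23): clear
  edge (11,23)–(1,24): clear
  midpoint (29/2,19) outside
  → clear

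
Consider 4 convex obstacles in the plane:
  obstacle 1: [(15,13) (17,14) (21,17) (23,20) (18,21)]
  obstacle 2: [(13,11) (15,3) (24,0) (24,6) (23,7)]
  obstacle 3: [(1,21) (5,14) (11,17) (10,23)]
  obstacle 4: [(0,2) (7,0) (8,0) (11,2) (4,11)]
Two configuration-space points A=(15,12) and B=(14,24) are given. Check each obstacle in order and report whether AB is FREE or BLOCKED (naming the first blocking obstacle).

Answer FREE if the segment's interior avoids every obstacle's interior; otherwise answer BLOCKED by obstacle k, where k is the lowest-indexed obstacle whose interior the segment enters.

Obstacle 1 [(15,13) (17,14) (21,17) (23,20) (18,21)]:
  edge (15,13)–(17,14): clear
  edge (17,14)–(21,17): clear
  edge (21,17)–(23,20): clear
  edge (23,20)–(18,21): clear
  edge (18,21)–(15,13): clear
  midpoint (29/2,18) outside
  → clear
Obstacle 2 [(13,11) (15,3) (24,0) (24,6) (23,7)]:
  edge (13,11)–(15,3): clear
  edge (15,3)–(24,0): clear
  edge (24,0)–(24,6): clear
  edge (24,6)–(23,7): clear
  edge (23,7)–(13,11): clear
  midpoint (29/2,18) outside
  → clear
Obstacle 3 [(1,21) (5,14) (11,17) (10,23)]:
  edge (1,21)–(5,14): clear
  edge (5,14)–(11,17): clear
  edge (11,17)–(10,23): clear
  edge (10,23)–(1,21): clear
  midpoint (29/2,18) outside
  → clear
Obstacle 4 [(0,2) (7,0) (8,0) (11,2) (4,11)]:
  edge (0,2)–(7,0): clear
  edge (7,0)–(8,0): clear
  edge (8,0)–(11,2): clear
  edge (11,2)–(4,11): clear
  edge (4,11)–(0,2): clear
  midpoint (29/2,18) outside
  → clear

FREE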